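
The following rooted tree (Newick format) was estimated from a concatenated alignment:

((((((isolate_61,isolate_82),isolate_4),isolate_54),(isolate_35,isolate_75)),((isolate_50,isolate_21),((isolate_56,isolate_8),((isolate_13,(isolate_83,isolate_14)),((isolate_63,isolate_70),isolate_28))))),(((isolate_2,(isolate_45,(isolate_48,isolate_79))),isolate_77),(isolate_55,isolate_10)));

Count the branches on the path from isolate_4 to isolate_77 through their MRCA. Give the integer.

8

The MRCA of isolate_4 and isolate_77 is the root of the tree.
From isolate_4 up to that node: 5 branches. From isolate_77 up to the same node: 3 branches. Total: 5 + 3 = 8.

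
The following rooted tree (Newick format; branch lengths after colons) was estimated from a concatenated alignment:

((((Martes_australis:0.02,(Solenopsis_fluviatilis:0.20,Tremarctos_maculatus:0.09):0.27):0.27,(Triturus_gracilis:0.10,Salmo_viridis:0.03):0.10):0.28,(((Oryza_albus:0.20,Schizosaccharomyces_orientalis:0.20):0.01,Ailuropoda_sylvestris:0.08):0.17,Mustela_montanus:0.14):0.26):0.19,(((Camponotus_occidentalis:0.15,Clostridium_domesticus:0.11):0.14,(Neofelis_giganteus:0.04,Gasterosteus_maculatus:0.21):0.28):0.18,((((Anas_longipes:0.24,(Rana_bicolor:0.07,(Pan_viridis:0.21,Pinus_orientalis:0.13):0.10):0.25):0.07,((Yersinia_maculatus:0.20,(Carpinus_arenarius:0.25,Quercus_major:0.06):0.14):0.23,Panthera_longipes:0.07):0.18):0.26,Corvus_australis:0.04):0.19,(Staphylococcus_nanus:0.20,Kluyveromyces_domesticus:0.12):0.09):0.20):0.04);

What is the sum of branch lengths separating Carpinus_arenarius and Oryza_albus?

2.32

The path runs Carpinus_arenarius → … → MRCA → … → Oryza_albus; the MRCA is the root of the tree.
Branch lengths along that path: 0.25 + 0.14 + 0.23 + 0.18 + 0.26 + 0.19 + 0.20 + 0.04 + 0.19 + 0.26 + 0.17 + 0.01 + 0.20 = 2.32.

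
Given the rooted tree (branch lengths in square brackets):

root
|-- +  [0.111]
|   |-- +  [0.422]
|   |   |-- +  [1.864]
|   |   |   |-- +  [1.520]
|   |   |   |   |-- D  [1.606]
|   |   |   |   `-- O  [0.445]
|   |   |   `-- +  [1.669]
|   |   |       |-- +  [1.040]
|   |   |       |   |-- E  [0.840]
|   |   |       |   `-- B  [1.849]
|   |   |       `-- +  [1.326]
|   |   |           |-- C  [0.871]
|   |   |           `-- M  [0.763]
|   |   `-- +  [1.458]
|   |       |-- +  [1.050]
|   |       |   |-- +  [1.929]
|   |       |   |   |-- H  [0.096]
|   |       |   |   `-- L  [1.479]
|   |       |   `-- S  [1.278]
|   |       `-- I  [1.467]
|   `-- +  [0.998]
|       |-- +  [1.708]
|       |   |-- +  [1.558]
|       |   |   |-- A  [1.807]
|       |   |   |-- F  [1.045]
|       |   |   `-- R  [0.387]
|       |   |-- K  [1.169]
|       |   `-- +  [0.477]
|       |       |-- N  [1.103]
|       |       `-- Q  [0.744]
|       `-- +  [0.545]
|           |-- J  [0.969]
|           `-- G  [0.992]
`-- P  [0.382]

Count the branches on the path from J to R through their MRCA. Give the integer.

5

The MRCA of J and R is the node subtending (((A,F,R),K,(N,Q)),(J,G)).
From J up to that node: 2 branches. From R up to the same node: 3 branches. Total: 2 + 3 = 5.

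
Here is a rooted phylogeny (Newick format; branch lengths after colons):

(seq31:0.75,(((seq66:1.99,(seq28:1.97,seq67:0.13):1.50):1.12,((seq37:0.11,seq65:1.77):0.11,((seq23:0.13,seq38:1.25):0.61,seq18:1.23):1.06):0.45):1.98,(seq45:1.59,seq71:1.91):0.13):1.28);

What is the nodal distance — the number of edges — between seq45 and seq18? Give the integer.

The MRCA of seq45 and seq18 is the node subtending (((seq66,(seq28,seq67)),((seq37,seq65),((seq23,seq38),seq18))),(seq45,seq71)).
From seq45 up to that node: 2 branches. From seq18 up to the same node: 4 branches. Total: 2 + 4 = 6.

6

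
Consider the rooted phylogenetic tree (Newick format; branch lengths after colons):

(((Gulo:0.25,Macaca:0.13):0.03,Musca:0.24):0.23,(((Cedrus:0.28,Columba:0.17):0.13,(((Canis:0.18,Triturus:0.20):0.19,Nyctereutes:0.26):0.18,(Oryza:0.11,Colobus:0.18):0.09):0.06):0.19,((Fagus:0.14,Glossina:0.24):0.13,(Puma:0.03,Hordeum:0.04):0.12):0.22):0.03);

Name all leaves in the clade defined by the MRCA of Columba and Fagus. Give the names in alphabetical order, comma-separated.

Canis, Cedrus, Colobus, Columba, Fagus, Glossina, Hordeum, Nyctereutes, Oryza, Puma, Triturus

Tracing Columba: it sits inside (Cedrus,Columba).
Tracing Fagus: it sits inside (Fagus,Glossina).
The smallest clade enclosing both is (((Cedrus,Columba),(((Canis,Triturus),Nyctereutes),(Oryza,Colobus))),((Fagus,Glossina),(Puma,Hordeum))); the answer is its 11 terminal taxa in alphabetical order.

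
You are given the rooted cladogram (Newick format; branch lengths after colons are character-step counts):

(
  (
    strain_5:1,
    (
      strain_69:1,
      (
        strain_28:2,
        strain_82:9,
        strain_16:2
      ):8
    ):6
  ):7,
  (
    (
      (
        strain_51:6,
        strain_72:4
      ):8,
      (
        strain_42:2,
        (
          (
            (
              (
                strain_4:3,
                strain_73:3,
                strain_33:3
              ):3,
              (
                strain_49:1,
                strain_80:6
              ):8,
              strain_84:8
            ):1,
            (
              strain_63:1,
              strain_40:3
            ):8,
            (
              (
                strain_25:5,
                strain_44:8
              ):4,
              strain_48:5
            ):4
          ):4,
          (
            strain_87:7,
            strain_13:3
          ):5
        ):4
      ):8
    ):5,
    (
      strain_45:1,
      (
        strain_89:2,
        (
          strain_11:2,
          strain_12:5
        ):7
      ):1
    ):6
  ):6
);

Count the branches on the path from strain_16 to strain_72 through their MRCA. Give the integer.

8

The MRCA of strain_16 and strain_72 is the root of the tree.
From strain_16 up to that node: 4 branches. From strain_72 up to the same node: 4 branches. Total: 4 + 4 = 8.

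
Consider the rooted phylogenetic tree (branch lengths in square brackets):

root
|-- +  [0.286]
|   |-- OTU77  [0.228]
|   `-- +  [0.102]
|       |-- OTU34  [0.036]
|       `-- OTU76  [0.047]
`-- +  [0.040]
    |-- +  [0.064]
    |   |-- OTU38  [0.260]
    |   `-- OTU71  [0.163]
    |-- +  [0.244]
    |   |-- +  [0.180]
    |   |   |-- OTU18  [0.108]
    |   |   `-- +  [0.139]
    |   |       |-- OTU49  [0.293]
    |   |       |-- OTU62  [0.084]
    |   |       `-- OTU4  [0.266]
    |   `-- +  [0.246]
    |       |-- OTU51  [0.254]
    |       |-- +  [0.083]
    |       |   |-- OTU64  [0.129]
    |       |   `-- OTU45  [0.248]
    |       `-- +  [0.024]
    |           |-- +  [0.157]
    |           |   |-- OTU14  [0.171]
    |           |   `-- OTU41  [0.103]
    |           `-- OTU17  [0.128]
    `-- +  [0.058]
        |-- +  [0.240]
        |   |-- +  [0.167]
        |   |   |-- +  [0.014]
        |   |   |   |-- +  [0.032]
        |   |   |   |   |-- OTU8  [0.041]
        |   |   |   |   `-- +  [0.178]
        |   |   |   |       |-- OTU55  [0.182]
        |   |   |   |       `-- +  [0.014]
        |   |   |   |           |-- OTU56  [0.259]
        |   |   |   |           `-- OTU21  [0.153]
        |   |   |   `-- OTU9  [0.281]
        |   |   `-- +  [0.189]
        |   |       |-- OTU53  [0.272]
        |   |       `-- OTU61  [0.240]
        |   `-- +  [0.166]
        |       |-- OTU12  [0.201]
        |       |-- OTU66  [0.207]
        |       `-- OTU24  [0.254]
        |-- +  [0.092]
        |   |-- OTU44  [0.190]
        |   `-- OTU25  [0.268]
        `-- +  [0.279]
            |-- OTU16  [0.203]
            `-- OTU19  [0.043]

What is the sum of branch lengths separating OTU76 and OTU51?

1.219

The path runs OTU76 → … → MRCA → … → OTU51; the MRCA is the root of the tree.
Branch lengths along that path: 0.047 + 0.102 + 0.286 + 0.040 + 0.244 + 0.246 + 0.254 = 1.219.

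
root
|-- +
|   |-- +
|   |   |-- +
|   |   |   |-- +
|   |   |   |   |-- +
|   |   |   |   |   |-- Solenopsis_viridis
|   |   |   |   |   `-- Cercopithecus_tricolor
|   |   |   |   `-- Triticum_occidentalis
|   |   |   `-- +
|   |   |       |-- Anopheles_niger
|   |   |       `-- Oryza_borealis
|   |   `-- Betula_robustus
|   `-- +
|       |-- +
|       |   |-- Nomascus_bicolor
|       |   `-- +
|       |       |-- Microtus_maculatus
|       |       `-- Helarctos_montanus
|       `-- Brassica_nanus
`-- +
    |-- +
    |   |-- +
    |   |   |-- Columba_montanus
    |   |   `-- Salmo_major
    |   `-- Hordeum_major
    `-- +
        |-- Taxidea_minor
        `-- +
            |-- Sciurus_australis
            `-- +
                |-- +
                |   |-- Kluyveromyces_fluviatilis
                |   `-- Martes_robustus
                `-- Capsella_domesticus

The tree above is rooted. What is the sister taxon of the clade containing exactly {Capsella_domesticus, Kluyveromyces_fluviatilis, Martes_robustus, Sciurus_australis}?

The clade containing exactly {Capsella_domesticus, Kluyveromyces_fluviatilis, Martes_robustus, Sciurus_australis} attaches to the tree at the node subtending (Taxidea_minor,(Sciurus_australis,((Kluyveromyces_fluviatilis,Martes_robustus),Capsella_domesticus))).
The other lineage descending from that same node — the sister group — is the single tip Taxidea_minor.

Taxidea_minor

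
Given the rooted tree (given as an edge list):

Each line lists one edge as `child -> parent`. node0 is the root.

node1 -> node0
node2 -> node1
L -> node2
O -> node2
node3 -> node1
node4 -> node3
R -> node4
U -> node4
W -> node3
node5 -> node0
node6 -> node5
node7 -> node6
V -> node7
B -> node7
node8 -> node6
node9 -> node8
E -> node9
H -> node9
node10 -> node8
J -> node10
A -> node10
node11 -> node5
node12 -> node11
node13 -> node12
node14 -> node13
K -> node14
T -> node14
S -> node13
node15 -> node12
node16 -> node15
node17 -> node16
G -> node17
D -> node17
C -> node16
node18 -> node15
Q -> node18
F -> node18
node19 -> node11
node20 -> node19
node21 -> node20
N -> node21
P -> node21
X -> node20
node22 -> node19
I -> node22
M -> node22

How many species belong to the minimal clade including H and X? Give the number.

19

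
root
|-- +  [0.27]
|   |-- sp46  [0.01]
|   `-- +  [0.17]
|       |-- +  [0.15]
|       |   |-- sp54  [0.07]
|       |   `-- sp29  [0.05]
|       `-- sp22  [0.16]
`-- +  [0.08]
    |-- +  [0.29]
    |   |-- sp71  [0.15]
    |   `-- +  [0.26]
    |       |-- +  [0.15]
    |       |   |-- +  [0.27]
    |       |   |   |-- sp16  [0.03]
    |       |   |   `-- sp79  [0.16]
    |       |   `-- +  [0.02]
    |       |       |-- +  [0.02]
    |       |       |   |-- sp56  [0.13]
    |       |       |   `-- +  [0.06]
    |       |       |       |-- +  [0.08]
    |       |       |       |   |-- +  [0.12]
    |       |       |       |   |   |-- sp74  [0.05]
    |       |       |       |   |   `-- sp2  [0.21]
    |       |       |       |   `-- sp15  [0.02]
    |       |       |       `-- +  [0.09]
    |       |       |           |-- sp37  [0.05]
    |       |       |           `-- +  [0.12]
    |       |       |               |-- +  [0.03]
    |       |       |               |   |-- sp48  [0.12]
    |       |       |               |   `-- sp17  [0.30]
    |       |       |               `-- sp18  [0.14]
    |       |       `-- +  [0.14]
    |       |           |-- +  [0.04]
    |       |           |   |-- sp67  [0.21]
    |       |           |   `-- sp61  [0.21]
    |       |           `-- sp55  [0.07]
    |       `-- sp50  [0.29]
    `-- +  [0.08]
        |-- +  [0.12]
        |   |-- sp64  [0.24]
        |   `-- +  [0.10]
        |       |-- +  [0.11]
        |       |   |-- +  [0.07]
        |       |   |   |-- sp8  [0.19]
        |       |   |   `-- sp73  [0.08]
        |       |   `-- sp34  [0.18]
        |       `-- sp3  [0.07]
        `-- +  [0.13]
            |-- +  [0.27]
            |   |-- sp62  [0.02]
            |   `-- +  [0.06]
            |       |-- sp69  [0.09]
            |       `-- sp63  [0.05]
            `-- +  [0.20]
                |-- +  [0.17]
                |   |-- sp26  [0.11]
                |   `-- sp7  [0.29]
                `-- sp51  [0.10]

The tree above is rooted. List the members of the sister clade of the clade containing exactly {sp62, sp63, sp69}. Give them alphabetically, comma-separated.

The clade containing exactly {sp62, sp63, sp69} attaches to the tree at the node subtending ((sp62,(sp69,sp63)),((sp26,sp7),sp51)).
The other lineage descending from that same node — the sister group — is ((sp26,sp7),sp51); its 3 tips in alphabetical order are the answer.

sp26, sp51, sp7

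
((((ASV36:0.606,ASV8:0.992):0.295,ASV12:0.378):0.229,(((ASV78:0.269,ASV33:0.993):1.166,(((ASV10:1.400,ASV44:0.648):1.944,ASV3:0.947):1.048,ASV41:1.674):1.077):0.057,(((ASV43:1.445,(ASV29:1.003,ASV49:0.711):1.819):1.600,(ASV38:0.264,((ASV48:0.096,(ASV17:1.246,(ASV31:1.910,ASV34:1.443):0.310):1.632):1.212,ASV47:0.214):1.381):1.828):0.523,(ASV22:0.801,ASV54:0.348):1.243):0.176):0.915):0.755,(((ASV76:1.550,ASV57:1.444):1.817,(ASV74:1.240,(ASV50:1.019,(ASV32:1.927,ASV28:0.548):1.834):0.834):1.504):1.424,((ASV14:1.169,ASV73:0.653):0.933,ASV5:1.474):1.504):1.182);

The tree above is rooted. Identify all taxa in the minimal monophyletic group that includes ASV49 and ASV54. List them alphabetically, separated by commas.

ASV17, ASV22, ASV29, ASV31, ASV34, ASV38, ASV43, ASV47, ASV48, ASV49, ASV54

Tracing ASV49: it sits inside (ASV29,ASV49).
Tracing ASV54: it sits inside (ASV22,ASV54).
The smallest clade enclosing both is (((ASV43,(ASV29,ASV49)),(ASV38,((ASV48,(ASV17,(ASV31,ASV34))),ASV47))),(ASV22,ASV54)); the answer is its 11 terminal taxa in alphabetical order.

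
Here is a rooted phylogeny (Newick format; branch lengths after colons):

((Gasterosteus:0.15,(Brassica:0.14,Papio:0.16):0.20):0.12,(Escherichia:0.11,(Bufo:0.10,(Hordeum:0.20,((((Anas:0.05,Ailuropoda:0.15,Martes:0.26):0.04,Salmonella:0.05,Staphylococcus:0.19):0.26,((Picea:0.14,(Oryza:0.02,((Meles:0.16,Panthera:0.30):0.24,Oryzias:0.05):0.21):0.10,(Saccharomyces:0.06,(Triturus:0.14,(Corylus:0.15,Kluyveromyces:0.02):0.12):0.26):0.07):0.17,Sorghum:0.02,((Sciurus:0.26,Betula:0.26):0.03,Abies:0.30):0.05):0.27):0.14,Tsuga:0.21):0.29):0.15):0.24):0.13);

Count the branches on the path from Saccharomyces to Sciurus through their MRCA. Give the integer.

The MRCA of Saccharomyces and Sciurus is the node subtending ((Picea,(Oryza,((Meles,Panthera),Oryzias)),(Saccharomyces,(Triturus,(Corylus,Kluyveromyces)))),Sorghum,((Sciurus,Betula),Abies)).
From Saccharomyces up to that node: 3 branches. From Sciurus up to the same node: 3 branches. Total: 3 + 3 = 6.

6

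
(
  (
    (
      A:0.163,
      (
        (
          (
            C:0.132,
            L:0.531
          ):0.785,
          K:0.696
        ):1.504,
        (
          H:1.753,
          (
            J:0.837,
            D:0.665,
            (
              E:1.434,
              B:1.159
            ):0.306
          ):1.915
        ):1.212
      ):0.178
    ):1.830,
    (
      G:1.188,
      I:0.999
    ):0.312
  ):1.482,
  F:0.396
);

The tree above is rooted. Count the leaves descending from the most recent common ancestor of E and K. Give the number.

8

The MRCA of E and K is the node subtending (((C,L),K),(H,(J,D,(E,B)))).
That clade contains 8 terminal taxa: B, C, D, E, H, J, K, L.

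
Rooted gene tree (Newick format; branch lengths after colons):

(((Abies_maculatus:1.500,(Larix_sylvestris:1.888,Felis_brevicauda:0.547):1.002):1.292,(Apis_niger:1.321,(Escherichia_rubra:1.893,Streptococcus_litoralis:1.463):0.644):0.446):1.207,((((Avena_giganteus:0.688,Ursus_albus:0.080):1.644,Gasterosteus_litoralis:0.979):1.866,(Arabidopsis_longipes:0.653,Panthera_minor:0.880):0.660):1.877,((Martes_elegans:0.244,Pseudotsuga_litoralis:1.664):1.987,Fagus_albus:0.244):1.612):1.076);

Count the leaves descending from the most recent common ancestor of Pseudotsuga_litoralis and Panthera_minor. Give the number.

8

The MRCA of Pseudotsuga_litoralis and Panthera_minor is the node subtending ((((Avena_giganteus,Ursus_albus),Gasterosteus_litoralis),(Arabidopsis_longipes,Panthera_minor)),((Martes_elegans,Pseudotsuga_litoralis),Fagus_albus)).
That clade contains 8 terminal taxa: Arabidopsis_longipes, Avena_giganteus, Fagus_albus, Gasterosteus_litoralis, Martes_elegans, Panthera_minor, Pseudotsuga_litoralis, Ursus_albus.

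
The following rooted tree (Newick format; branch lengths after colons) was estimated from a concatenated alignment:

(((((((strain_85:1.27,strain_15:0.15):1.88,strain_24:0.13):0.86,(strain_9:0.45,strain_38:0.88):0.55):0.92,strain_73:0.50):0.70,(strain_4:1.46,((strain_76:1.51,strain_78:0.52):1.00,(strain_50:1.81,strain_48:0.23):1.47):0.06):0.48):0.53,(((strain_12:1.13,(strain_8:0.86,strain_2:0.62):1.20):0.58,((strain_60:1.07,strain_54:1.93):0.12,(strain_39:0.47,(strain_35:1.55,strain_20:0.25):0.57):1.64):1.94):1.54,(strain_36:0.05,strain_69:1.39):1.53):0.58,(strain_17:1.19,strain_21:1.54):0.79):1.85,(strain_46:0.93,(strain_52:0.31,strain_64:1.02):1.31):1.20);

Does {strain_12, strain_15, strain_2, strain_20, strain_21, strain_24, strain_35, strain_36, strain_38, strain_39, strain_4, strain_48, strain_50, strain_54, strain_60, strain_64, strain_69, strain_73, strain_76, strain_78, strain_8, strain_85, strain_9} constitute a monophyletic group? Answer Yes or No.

No

The MRCA of the listed taxa is the root, so the smallest clade containing them is the whole tree.
That clade also contains strain_17, strain_46, strain_52, which are not in the proposed group, so the group is not monophyletic.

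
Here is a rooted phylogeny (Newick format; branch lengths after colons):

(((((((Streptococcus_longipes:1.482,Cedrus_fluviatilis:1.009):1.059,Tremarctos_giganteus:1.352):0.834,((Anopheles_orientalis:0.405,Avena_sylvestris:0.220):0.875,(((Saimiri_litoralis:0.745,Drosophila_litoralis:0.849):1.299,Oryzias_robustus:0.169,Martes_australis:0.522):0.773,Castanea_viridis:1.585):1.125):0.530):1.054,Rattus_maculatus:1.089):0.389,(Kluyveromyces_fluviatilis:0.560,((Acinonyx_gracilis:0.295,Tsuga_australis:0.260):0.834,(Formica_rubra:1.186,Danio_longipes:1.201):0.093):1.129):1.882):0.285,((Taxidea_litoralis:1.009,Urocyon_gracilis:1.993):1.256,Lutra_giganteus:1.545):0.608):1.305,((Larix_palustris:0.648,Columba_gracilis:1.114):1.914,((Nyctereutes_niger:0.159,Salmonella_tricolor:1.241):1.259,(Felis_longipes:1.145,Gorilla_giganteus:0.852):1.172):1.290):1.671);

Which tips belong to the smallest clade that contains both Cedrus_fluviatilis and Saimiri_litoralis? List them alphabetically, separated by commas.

Tracing Cedrus_fluviatilis: it sits inside (Streptococcus_longipes,Cedrus_fluviatilis).
Tracing Saimiri_litoralis: it sits inside (Saimiri_litoralis,Drosophila_litoralis).
The smallest clade enclosing both is (((Streptococcus_longipes,Cedrus_fluviatilis),Tremarctos_giganteus),((Anopheles_orientalis,Avena_sylvestris),(((Saimiri_litoralis,Drosophila_litoralis),Oryzias_robustus,Martes_australis),Castanea_viridis))); the answer is its 10 terminal taxa in alphabetical order.

Anopheles_orientalis, Avena_sylvestris, Castanea_viridis, Cedrus_fluviatilis, Drosophila_litoralis, Martes_australis, Oryzias_robustus, Saimiri_litoralis, Streptococcus_longipes, Tremarctos_giganteus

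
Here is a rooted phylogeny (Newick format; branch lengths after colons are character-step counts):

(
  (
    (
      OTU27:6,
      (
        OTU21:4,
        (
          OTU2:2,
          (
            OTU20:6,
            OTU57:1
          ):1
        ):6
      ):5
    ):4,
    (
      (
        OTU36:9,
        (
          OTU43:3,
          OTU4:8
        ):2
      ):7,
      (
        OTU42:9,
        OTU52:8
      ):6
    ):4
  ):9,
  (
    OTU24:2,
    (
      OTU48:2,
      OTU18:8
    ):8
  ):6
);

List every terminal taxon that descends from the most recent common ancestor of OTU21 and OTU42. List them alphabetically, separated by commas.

OTU2, OTU20, OTU21, OTU27, OTU36, OTU4, OTU42, OTU43, OTU52, OTU57

Tracing OTU21: it sits inside (OTU21,(OTU2,(OTU20,OTU57))).
Tracing OTU42: it sits inside (OTU42,OTU52).
The smallest clade enclosing both is ((OTU27,(OTU21,(OTU2,(OTU20,OTU57)))),((OTU36,(OTU43,OTU4)),(OTU42,OTU52))); the answer is its 10 terminal taxa in alphabetical order.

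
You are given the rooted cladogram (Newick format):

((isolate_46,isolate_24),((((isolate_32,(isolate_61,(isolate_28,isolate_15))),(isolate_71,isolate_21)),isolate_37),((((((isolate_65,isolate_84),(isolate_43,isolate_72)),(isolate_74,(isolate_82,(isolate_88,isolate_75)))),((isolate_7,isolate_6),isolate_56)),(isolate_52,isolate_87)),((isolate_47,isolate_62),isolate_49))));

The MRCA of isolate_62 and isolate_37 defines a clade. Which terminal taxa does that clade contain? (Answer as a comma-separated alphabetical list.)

Tracing isolate_62: it sits inside (isolate_47,isolate_62).
Tracing isolate_37: it sits inside (((isolate_32,(isolate_61,(isolate_28,isolate_15))),(isolate_71,isolate_21)),isolate_37).
The smallest clade enclosing both is ((((isolate_32,(isolate_61,(isolate_28,isolate_15))),(isolate_71,isolate_21)),isolate_37),((((((isolate_65,isolate_84),(isolate_43,isolate_72)),(isolate_74,(isolate_82,(isolate_88,isolate_75)))),((isolate_7,isolate_6),isolate_56)),(isolate_52,isolate_87)),((isolate_47,isolate_62),isolate_49))); the answer is its 23 terminal taxa in alphabetical order.

isolate_15, isolate_21, isolate_28, isolate_32, isolate_37, isolate_43, isolate_47, isolate_49, isolate_52, isolate_56, isolate_6, isolate_61, isolate_62, isolate_65, isolate_7, isolate_71, isolate_72, isolate_74, isolate_75, isolate_82, isolate_84, isolate_87, isolate_88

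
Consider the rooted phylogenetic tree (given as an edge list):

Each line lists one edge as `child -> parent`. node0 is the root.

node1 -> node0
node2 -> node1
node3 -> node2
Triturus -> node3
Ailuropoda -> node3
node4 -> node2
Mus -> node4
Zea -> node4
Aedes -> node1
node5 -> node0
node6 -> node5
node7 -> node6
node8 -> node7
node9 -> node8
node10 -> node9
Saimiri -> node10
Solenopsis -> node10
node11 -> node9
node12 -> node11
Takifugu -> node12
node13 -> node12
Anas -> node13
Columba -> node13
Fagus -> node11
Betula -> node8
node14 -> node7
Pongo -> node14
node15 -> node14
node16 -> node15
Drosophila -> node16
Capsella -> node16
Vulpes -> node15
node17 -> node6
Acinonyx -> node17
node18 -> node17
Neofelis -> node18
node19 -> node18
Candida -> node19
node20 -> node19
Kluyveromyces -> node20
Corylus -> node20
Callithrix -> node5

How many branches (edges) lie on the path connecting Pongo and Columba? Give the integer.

The MRCA of Pongo and Columba is the node subtending ((((Saimiri,Solenopsis),((Takifugu,(Anas,Columba)),Fagus)),Betula),(Pongo,((Drosophila,Capsella),Vulpes))).
From Pongo up to that node: 2 branches. From Columba up to the same node: 6 branches. Total: 2 + 6 = 8.

8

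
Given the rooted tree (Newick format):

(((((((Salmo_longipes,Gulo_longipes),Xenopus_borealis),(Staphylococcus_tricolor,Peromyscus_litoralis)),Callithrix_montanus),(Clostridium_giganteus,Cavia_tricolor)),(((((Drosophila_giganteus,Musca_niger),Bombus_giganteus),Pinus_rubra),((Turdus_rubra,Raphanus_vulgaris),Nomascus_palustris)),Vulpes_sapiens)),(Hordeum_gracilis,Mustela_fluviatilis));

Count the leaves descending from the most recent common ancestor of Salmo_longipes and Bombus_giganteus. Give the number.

16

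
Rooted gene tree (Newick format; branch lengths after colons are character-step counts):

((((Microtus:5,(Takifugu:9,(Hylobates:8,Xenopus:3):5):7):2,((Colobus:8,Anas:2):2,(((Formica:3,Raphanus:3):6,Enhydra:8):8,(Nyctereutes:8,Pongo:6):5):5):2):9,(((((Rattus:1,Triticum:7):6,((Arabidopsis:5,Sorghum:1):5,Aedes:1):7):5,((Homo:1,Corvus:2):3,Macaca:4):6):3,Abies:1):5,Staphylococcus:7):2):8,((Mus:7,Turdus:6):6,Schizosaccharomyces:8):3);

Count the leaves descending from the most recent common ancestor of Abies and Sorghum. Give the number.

9

The MRCA of Abies and Sorghum is the node subtending ((((Rattus,Triticum),((Arabidopsis,Sorghum),Aedes)),((Homo,Corvus),Macaca)),Abies).
That clade contains 9 terminal taxa: Abies, Aedes, Arabidopsis, Corvus, Homo, Macaca, Rattus, Sorghum, Triticum.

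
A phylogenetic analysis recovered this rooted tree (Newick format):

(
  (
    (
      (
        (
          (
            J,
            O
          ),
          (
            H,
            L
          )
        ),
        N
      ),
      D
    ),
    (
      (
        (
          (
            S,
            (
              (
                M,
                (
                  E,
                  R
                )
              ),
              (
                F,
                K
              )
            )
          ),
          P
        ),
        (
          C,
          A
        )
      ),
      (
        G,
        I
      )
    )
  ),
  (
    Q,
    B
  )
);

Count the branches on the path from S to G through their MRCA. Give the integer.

6

The MRCA of S and G is the node subtending ((((S,((M,(E,R)),(F,K))),P),(C,A)),(G,I)).
From S up to that node: 4 branches. From G up to the same node: 2 branches. Total: 4 + 2 = 6.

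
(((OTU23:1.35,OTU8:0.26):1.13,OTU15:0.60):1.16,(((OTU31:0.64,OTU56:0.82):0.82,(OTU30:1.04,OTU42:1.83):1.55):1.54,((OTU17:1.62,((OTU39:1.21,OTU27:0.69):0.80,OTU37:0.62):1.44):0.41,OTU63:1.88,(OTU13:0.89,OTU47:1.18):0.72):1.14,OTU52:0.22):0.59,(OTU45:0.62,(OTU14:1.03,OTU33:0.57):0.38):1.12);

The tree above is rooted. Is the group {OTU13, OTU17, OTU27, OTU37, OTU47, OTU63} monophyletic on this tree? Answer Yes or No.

The MRCA of the listed taxa subtends ((OTU17,((OTU39,OTU27),OTU37)),OTU63,(OTU13,OTU47)).
That clade also contains OTU39, which is not in the proposed group, so the group is not monophyletic.

No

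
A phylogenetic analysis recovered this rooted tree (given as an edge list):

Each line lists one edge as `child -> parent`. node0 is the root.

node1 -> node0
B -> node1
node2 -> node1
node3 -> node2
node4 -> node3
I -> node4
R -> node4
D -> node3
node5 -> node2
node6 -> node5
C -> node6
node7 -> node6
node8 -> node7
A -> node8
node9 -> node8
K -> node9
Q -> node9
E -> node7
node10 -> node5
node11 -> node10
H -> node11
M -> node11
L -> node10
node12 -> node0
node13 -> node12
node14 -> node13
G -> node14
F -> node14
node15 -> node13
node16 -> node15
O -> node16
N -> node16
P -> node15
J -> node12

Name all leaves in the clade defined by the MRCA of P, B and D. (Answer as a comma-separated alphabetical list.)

A, B, C, D, E, F, G, H, I, J, K, L, M, N, O, P, Q, R

Tracing P: it sits inside ((O,N),P).
Tracing B: it sits inside (B,(((I,R),D),((C,((A,(K,Q)),E)),((H,M),L)))).
Tracing D: it sits inside ((I,R),D).
The smallest clade enclosing all 3 is the whole tree (their MRCA is the root), so the answer is all 18 tips in alphabetical order.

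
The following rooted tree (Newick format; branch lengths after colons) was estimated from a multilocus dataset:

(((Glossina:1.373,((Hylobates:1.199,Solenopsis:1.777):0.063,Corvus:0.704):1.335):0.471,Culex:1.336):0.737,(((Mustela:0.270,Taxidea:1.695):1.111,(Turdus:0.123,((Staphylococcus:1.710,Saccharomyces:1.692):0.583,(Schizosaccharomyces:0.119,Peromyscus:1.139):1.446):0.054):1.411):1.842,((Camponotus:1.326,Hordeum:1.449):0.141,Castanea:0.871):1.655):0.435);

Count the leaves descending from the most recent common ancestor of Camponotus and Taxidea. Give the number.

The MRCA of Camponotus and Taxidea is the node subtending (((Mustela,Taxidea),(Turdus,((Staphylococcus,Saccharomyces),(Schizosaccharomyces,Peromyscus)))),((Camponotus,Hordeum),Castanea)).
That clade contains 10 terminal taxa: Camponotus, Castanea, Hordeum, Mustela, Peromyscus, Saccharomyces, Schizosaccharomyces, Staphylococcus, Taxidea, Turdus.

10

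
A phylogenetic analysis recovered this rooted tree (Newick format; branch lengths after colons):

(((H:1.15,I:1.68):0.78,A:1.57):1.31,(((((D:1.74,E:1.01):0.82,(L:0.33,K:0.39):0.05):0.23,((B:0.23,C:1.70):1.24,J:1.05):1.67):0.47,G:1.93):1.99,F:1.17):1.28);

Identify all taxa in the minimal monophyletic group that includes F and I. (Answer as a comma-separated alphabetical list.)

A, B, C, D, E, F, G, H, I, J, K, L

Tracing F: it sits inside (((((D,E),(L,K)),((B,C),J)),G),F).
Tracing I: it sits inside (H,I).
The smallest clade enclosing both is the whole tree (their MRCA is the root), so the answer is all 12 tips in alphabetical order.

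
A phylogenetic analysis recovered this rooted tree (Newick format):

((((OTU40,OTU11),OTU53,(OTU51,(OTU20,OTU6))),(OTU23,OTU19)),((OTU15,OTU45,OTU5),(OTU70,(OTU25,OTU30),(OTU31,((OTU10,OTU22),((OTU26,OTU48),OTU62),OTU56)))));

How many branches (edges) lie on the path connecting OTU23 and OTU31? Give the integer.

The MRCA of OTU23 and OTU31 is the root of the tree.
From OTU23 up to that node: 3 branches. From OTU31 up to the same node: 4 branches. Total: 3 + 4 = 7.

7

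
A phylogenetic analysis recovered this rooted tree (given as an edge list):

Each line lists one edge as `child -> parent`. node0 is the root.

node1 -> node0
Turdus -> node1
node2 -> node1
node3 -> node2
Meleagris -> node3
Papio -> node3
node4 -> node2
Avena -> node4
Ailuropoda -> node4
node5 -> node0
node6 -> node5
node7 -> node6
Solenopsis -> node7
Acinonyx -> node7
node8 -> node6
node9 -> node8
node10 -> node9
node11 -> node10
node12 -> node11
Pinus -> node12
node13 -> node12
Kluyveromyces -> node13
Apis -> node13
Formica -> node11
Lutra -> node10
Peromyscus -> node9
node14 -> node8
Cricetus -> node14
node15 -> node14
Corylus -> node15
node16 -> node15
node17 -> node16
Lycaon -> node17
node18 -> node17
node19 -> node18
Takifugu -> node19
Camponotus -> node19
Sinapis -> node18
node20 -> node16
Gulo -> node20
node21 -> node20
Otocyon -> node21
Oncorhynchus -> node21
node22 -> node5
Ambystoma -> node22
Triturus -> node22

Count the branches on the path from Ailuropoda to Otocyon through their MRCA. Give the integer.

13

The MRCA of Ailuropoda and Otocyon is the root of the tree.
From Ailuropoda up to that node: 4 branches. From Otocyon up to the same node: 9 branches. Total: 4 + 9 = 13.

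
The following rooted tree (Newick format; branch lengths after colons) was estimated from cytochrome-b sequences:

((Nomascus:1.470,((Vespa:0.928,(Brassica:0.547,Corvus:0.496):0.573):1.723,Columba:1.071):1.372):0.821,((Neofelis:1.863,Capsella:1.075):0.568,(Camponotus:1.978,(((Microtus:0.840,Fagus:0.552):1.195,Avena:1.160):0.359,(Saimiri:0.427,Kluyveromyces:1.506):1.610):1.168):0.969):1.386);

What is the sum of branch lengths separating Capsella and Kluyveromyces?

The path runs Capsella → … → MRCA → … → Kluyveromyces; the MRCA is the node subtending ((Neofelis,Capsella),(Camponotus,(((Microtus,Fagus),Avena),(Saimiri,Kluyveromyces)))).
Branch lengths along that path: 1.075 + 0.568 + 0.969 + 1.168 + 1.610 + 1.506 = 6.896.

6.896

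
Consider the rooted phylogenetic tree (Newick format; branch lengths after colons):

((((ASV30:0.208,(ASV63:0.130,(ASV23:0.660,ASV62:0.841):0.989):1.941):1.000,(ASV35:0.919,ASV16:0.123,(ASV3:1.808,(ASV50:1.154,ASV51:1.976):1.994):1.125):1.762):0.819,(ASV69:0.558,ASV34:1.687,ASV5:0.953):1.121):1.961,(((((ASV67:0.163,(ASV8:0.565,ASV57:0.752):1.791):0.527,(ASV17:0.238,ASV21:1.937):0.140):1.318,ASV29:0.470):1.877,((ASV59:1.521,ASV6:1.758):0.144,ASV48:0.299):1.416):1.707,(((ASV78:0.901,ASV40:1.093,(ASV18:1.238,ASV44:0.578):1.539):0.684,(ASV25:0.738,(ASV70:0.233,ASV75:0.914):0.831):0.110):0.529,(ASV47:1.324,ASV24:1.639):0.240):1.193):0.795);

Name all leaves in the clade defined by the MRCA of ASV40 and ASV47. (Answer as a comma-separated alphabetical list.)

Tracing ASV40: it sits inside (ASV78,ASV40,(ASV18,ASV44)).
Tracing ASV47: it sits inside (ASV47,ASV24).
The smallest clade enclosing both is (((ASV78,ASV40,(ASV18,ASV44)),(ASV25,(ASV70,ASV75))),(ASV47,ASV24)); the answer is its 9 terminal taxa in alphabetical order.

ASV18, ASV24, ASV25, ASV40, ASV44, ASV47, ASV70, ASV75, ASV78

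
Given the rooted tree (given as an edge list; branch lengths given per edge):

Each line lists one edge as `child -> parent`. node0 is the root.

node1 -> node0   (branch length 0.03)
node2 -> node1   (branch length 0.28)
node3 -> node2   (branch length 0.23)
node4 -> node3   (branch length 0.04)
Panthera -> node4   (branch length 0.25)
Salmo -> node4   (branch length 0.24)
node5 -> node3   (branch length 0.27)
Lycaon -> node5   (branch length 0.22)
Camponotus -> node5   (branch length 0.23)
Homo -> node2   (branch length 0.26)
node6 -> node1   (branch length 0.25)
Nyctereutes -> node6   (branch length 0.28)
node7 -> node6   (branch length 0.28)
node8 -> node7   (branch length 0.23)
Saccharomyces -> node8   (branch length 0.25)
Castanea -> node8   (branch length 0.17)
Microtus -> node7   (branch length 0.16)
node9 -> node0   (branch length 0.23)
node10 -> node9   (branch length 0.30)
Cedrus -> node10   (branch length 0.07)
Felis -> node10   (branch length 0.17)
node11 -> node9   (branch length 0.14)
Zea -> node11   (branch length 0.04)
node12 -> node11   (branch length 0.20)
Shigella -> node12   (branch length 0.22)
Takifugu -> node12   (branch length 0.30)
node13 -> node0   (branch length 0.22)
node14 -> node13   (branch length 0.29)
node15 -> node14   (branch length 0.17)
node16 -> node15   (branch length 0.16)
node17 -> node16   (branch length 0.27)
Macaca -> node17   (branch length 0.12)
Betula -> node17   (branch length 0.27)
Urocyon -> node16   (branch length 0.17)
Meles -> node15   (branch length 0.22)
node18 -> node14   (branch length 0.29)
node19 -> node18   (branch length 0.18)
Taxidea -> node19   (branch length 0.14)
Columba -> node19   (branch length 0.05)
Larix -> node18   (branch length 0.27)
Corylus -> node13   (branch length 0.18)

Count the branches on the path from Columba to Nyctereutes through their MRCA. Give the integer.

8

The MRCA of Columba and Nyctereutes is the root of the tree.
From Columba up to that node: 5 branches. From Nyctereutes up to the same node: 3 branches. Total: 5 + 3 = 8.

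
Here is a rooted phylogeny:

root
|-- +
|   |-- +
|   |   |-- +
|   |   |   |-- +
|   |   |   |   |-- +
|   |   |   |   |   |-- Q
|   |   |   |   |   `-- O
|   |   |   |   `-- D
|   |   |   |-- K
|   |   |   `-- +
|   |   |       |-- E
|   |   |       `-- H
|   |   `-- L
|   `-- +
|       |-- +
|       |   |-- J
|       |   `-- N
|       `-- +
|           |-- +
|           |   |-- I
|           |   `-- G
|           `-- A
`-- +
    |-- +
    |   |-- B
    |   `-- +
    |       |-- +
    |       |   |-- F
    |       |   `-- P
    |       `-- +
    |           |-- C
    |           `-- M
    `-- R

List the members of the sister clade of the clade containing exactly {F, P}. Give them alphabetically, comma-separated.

The clade containing exactly {F, P} attaches to the tree at the node subtending ((F,P),(C,M)).
The other lineage descending from that same node — the sister group — is (C,M); its 2 tips in alphabetical order are the answer.

C, M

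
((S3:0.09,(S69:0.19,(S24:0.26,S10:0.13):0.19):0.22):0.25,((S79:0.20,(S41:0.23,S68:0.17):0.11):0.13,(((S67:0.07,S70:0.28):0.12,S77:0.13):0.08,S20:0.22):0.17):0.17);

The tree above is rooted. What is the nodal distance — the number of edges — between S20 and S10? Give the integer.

7

The MRCA of S20 and S10 is the root of the tree.
From S20 up to that node: 3 branches. From S10 up to the same node: 4 branches. Total: 3 + 4 = 7.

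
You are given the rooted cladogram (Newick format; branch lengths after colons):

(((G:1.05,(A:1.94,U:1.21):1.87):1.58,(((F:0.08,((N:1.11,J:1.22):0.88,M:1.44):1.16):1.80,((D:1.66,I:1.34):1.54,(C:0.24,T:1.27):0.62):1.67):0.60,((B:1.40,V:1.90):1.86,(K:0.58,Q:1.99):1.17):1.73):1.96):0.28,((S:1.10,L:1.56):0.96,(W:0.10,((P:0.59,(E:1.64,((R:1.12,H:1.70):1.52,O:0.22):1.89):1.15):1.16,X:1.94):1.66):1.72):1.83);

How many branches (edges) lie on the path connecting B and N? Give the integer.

The MRCA of B and N is the node subtending (((F,((N,J),M)),((D,I),(C,T))),((B,V),(K,Q))).
From B up to that node: 3 branches. From N up to the same node: 5 branches. Total: 3 + 5 = 8.

8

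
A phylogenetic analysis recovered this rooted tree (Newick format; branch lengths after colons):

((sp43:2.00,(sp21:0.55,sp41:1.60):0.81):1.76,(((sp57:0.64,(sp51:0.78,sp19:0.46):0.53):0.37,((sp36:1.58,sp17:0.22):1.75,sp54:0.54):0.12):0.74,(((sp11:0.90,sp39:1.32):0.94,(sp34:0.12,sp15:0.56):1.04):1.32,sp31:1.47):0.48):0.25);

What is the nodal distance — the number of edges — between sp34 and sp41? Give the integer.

8

The MRCA of sp34 and sp41 is the root of the tree.
From sp34 up to that node: 5 branches. From sp41 up to the same node: 3 branches. Total: 5 + 3 = 8.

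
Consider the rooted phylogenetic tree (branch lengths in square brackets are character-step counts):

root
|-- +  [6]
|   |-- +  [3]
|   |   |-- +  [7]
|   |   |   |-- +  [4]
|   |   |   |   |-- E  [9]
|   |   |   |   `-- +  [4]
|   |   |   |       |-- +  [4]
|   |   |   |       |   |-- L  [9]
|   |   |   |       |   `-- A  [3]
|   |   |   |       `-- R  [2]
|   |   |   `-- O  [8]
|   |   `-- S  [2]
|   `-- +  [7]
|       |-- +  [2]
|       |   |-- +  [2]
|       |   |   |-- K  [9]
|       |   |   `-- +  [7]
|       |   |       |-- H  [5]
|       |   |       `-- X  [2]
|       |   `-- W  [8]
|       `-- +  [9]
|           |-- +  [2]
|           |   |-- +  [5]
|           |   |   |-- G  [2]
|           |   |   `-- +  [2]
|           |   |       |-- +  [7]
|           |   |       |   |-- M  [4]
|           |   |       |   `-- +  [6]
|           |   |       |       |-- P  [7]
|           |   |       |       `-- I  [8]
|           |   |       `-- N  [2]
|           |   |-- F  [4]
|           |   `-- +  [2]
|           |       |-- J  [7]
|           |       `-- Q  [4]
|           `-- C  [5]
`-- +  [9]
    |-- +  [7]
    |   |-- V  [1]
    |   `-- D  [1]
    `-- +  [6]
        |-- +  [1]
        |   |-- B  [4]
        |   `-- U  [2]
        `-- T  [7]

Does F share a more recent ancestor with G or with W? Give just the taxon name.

The MRCA of F and G subtends ((G,((M,(P,I)),N)),F,(J,Q)) (8 taxa).
The MRCA of F and W subtends (((K,(H,X)),W),(((G,((M,(P,I)),N)),F,(J,Q)),C)) (13 taxa).
The first is nested inside the second, so F shares a more recent common ancestor with G.

G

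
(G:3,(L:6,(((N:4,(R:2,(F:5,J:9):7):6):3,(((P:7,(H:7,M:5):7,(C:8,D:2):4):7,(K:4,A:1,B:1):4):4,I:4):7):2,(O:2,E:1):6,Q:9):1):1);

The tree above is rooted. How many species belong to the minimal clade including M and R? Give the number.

The MRCA of M and R is the node subtending ((N,(R,(F,J))),(((P,(H,M),(C,D)),(K,A,B)),I)).
That clade contains 13 terminal taxa: A, B, C, D, F, H, I, J, K, M, N, P, R.

13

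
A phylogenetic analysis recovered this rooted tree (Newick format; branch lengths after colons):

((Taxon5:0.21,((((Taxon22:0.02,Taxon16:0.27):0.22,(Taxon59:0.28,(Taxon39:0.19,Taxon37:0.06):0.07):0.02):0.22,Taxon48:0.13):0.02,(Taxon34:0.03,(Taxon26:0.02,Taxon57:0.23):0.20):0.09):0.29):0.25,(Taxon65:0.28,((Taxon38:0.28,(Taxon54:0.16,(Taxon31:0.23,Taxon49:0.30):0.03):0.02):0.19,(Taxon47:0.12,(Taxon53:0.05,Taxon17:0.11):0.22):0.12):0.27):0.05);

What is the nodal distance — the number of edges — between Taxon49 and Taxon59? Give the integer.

The MRCA of Taxon49 and Taxon59 is the root of the tree.
From Taxon49 up to that node: 6 branches. From Taxon59 up to the same node: 6 branches. Total: 6 + 6 = 12.

12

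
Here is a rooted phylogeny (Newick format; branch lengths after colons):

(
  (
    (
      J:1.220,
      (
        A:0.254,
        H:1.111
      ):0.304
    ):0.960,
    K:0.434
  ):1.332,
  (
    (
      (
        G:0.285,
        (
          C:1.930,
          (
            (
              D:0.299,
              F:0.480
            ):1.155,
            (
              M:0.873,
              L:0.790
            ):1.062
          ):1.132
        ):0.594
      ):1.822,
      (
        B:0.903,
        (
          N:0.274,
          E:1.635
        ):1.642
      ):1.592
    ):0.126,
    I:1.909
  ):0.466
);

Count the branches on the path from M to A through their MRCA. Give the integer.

11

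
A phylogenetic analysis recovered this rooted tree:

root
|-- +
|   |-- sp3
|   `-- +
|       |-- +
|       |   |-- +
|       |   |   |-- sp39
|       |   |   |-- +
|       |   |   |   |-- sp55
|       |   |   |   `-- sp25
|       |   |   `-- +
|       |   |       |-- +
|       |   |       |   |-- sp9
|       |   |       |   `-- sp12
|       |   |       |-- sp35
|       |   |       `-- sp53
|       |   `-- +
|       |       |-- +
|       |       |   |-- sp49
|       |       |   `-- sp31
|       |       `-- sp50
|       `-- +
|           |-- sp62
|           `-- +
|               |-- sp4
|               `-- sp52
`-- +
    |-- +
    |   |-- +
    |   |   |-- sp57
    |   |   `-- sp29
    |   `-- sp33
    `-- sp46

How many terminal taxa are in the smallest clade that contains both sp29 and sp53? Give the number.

The MRCA of sp29 and sp53 is the root, so the clade is the entire tree.
That clade contains 18 terminal taxa: sp12, sp25, sp29, sp3, sp31, sp33, sp35, sp39, sp4, sp46, sp49, sp50, sp52, sp53, sp55, sp57, sp62, sp9.

18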